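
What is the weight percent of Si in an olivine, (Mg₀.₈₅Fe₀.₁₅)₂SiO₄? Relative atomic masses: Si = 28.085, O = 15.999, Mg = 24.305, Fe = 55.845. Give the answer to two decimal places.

Molar mass of (Mg₀.₈₅Fe₀.₁₅)₂SiO₄: 1.70·24.305 + 0.30·55.845 + 1·28.085 + 4·15.999 = 150.153 g/mol.
Mass of Si per formula unit: 1 × 28.085 = 28.085 g.
Weight fraction Si = 28.085 / 150.153 = 0.1870.

18.70 wt%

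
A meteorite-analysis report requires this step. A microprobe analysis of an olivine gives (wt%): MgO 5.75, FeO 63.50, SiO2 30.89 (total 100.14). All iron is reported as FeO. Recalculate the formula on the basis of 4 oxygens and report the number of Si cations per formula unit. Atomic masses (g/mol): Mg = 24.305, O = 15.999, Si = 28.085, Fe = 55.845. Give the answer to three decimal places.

5.75 wt% MgO ÷ 40.304 g/mol = 0.14267 mol, giving 0.14267 Mg and 0.14267 O.
63.50 wt% FeO ÷ 71.844 g/mol = 0.88386 mol, giving 0.88386 Fe and 0.88386 O.
30.89 wt% SiO2 ÷ 60.083 g/mol = 0.51412 mol, giving 0.51412 Si and 1.02824 O.
Oxygen sums to 2.05477; scaling by 4/2.05477 = 1.94669 puts the formula on 4 O.
Si: 0.51412 × 1.94669 = 1.001 atoms per formula unit.

1.001 Si apfu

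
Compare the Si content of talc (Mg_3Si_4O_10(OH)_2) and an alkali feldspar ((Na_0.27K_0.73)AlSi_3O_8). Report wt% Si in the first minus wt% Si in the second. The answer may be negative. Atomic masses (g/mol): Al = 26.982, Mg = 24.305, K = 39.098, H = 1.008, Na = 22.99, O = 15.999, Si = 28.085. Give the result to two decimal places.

M(Mg_3Si_4O_10(OH)_2) = 379.259 g/mol, so wt% Si = 112.340/379.259 × 100 = 29.62%.
M((Na_0.27K_0.73)AlSi_3O_8) = 273.978 g/mol, so wt% Si = 84.255/273.978 × 100 = 30.75%.
29.62 − 30.75 = -1.13 pp.

-1.13 percentage points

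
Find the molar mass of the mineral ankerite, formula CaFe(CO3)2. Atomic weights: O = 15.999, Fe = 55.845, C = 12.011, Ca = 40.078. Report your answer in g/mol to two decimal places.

The formula mass is the sum 1×40.078 + 1×55.845 + 2×12.011 + 6×15.999.

215.94 g/mol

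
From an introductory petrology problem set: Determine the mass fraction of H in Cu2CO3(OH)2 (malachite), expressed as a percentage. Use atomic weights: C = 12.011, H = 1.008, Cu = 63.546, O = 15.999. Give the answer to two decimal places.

Molar mass of Cu2CO3(OH)2: 2·63.546 + 1·12.011 + 5·15.999 + 2·1.008 = 221.114 g/mol.
Mass of H per formula unit: 2 × 1.008 = 2.016 g.
Weight fraction H = 2.016 / 221.114 = 0.0091.

0.91 weight percent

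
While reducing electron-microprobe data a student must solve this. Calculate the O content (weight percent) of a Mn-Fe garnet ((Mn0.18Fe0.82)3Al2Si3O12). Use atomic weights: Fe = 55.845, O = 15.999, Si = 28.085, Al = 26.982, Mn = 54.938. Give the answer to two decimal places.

M((Mn0.18Fe0.82)3Al2Si3O12) = 497.252 g/mol.
O contributes 12 × 15.999 = 191.988 g per mole.
191.988/497.252 = 0.3861 → 38.61%.

38.61 weight percent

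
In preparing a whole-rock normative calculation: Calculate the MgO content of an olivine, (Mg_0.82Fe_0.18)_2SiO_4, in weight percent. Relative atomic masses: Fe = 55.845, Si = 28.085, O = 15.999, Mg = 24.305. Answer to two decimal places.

M((Mg_0.82Fe_0.18)_2SiO_4) = 152.045 g/mol; M(MgO) = 40.304 g/mol.
Moles MgO per formula unit = 1.64 Mg ÷ 1 = 1.6400.
MgO fraction = (1.6400 × 40.304) / 152.045 = 66.099/152.045 = 0.4347.

43.47 wt%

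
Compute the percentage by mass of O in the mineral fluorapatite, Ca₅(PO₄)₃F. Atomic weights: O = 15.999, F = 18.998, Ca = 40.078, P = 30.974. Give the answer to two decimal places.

Molar mass of Ca₅(PO₄)₃F: 5·40.078 + 3·30.974 + 12·15.999 + 1·18.998 = 504.298 g/mol.
Mass of O per formula unit: 12 × 15.999 = 191.988 g.
Weight fraction O = 191.988 / 504.298 = 0.3807.

38.07 weight percent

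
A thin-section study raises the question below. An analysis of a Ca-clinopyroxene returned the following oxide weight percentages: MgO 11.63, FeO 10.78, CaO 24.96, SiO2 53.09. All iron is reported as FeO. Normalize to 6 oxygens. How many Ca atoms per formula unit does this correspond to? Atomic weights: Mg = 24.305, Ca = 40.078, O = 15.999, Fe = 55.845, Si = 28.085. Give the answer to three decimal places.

1.007 Ca apfu

MgO (M=40.304): mol = 0.28856; Mg = 0.28856, O = 0.28856.
FeO (M=71.844): mol = 0.15005; Fe = 0.15005, O = 0.15005.
CaO (M=56.077): mol = 0.44510; Ca = 0.44510, O = 0.44510.
SiO2 (M=60.083): mol = 0.88361; Si = 0.88361, O = 1.76722.
ΣO = 2.65093; factor = 6/ΣO = 2.26336.
Ca apfu = 0.44510 × 2.26336 = 1.007.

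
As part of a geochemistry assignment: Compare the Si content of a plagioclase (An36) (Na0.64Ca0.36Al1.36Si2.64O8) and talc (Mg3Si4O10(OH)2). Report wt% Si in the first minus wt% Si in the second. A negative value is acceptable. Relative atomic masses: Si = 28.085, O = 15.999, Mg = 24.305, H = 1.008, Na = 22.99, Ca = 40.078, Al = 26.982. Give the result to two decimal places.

Si in Na0.64Ca0.36Al1.36Si2.64O8: molar mass 267.974 g/mol; 2.64×28.085 = 74.144 g → 27.67 wt%.
Si in Mg3Si4O10(OH)2: molar mass 379.259 g/mol; 4×28.085 = 112.340 g → 29.62 wt%.
Difference = 27.67 − 29.62 = -1.95 percentage points.

-1.95 percentage points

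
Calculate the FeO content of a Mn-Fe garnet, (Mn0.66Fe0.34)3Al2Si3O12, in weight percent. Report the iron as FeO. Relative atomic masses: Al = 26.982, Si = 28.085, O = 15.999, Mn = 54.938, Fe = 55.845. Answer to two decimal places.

14.78 wt%

Formula mass = 495.946 g/mol.
1.02 Fe → 1.0200 mol FeO per formula unit; M(FeO) = 71.844, so FeO mass = 73.281 g.
73.281/495.946 × 100 = 14.78 wt%.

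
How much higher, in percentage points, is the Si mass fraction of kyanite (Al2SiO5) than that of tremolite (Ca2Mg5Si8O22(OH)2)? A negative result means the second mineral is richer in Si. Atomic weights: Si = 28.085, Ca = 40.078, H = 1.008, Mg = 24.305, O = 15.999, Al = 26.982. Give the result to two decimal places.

-10.33 percentage points

Si in Al2SiO5: molar mass 162.044 g/mol; 1×28.085 = 28.085 g → 17.33 wt%.
Si in Ca2Mg5Si8O22(OH)2: molar mass 812.353 g/mol; 8×28.085 = 224.680 g → 27.66 wt%.
Difference = 17.33 − 27.66 = -10.33 percentage points.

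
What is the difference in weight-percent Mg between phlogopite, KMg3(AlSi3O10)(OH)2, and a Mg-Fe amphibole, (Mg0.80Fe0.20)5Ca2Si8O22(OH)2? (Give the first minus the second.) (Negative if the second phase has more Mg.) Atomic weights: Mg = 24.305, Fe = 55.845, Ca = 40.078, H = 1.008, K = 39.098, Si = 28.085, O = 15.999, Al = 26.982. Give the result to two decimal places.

5.95 percentage points

First mineral: 72.915 g Mg in 417.254 g formula = 17.47 wt% Mg.
Second mineral: 97.220 g Mg in 843.893 g formula = 11.52 wt% Mg.
17.47% − 11.52% gives a difference of 5.95 percentage points.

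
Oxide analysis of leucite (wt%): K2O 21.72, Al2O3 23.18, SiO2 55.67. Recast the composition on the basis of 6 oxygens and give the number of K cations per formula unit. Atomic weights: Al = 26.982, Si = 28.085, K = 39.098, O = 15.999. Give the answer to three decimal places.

21.72 wt% K2O ÷ 94.195 g/mol = 0.23059 mol, giving 0.46118 K and 0.23059 O.
23.18 wt% Al2O3 ÷ 101.961 g/mol = 0.22734 mol, giving 0.45468 Al and 0.68202 O.
55.67 wt% SiO2 ÷ 60.083 g/mol = 0.92655 mol, giving 0.92655 Si and 1.85310 O.
Oxygen sums to 2.76571; scaling by 6/2.76571 = 2.16942 puts the formula on 6 O.
K: 0.46118 × 2.16942 = 1.000 atoms per formula unit.

1.000 K apfu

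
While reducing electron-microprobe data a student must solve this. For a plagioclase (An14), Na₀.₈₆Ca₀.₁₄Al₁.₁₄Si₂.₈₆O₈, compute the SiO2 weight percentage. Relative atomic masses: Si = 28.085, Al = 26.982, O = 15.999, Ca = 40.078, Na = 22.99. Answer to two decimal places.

Formula mass = 264.457 g/mol.
2.86 Si → 2.8600 mol SiO2 per formula unit; M(SiO2) = 60.083, so SiO2 mass = 171.837 g.
171.837/264.457 × 100 = 64.98 wt%.

64.98 wt%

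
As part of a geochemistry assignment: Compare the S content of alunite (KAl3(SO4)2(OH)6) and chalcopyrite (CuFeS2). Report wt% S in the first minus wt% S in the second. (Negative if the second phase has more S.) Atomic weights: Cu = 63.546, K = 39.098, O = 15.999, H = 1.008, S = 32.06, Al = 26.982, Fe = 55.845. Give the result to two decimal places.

S in KAl3(SO4)2(OH)6: molar mass 414.198 g/mol; 2×32.06 = 64.120 g → 15.48 wt%.
S in CuFeS2: molar mass 183.511 g/mol; 2×32.06 = 64.120 g → 34.94 wt%.
Difference = 15.48 − 34.94 = -19.46 percentage points.

-19.46 percentage points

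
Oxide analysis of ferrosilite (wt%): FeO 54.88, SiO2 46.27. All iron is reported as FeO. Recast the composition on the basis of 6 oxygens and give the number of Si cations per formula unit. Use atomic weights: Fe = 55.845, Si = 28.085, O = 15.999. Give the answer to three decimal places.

54.88 wt% FeO ÷ 71.844 g/mol = 0.76388 mol, giving 0.76388 Fe and 0.76388 O.
46.27 wt% SiO2 ÷ 60.083 g/mol = 0.77010 mol, giving 0.77010 Si and 1.54020 O.
Oxygen sums to 2.30408; scaling by 6/2.30408 = 2.60408 puts the formula on 6 O.
Si: 0.77010 × 2.60408 = 2.005 atoms per formula unit.

2.005 Si apfu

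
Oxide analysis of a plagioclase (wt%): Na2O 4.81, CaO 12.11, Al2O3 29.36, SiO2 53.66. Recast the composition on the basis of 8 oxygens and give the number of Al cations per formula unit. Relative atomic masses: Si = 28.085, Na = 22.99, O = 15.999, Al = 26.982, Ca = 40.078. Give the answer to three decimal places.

1.565 Al apfu

4.81 wt% Na2O ÷ 61.979 g/mol = 0.07761 mol, giving 0.15522 Na and 0.07761 O.
12.11 wt% CaO ÷ 56.077 g/mol = 0.21595 mol, giving 0.21595 Ca and 0.21595 O.
29.36 wt% Al2O3 ÷ 101.961 g/mol = 0.28795 mol, giving 0.57590 Al and 0.86385 O.
53.66 wt% SiO2 ÷ 60.083 g/mol = 0.89310 mol, giving 0.89310 Si and 1.78620 O.
Oxygen sums to 2.94361; scaling by 8/2.94361 = 2.71775 puts the formula on 8 O.
Al: 0.57590 × 2.71775 = 1.565 atoms per formula unit.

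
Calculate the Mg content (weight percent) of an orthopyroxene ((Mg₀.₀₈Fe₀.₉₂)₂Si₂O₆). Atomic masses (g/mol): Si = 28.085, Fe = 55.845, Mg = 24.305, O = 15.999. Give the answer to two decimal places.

1.50 weight percent

M((Mg₀.₀₈Fe₀.₉₂)₂Si₂O₆) = 258.808 g/mol.
Mg contributes 0.16 × 24.305 = 3.889 g per mole.
3.889/258.808 = 0.0150 → 1.50%.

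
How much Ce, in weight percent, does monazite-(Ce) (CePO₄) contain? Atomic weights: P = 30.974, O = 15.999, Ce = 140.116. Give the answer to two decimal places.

59.60 weight percent

M(CePO₄) = 235.086 g/mol.
Ce contributes 1 × 140.116 = 140.116 g per mole.
140.116/235.086 = 0.5960 → 59.60%.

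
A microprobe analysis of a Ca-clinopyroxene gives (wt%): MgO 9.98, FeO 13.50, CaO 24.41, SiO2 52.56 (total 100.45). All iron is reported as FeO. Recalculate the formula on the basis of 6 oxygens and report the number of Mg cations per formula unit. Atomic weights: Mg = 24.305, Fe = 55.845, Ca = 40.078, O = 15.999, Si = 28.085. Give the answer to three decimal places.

0.567 Mg apfu

9.98 wt% MgO ÷ 40.304 g/mol = 0.24762 mol, giving 0.24762 Mg and 0.24762 O.
13.50 wt% FeO ÷ 71.844 g/mol = 0.18791 mol, giving 0.18791 Fe and 0.18791 O.
24.41 wt% CaO ÷ 56.077 g/mol = 0.43529 mol, giving 0.43529 Ca and 0.43529 O.
52.56 wt% SiO2 ÷ 60.083 g/mol = 0.87479 mol, giving 0.87479 Si and 1.74958 O.
Oxygen sums to 2.62040; scaling by 6/2.62040 = 2.28973 puts the formula on 6 O.
Mg: 0.24762 × 2.28973 = 0.567 atoms per formula unit.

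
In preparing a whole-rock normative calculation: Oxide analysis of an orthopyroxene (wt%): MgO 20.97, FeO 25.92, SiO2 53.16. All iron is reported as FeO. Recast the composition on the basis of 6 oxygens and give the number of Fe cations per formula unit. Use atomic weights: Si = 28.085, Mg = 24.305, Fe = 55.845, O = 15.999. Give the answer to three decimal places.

0.817 Fe apfu

MgO (M=40.304): mol = 0.52030; Mg = 0.52030, O = 0.52030.
FeO (M=71.844): mol = 0.36078; Fe = 0.36078, O = 0.36078.
SiO2 (M=60.083): mol = 0.88478; Si = 0.88478, O = 1.76956.
ΣO = 2.65064; factor = 6/ΣO = 2.26360.
Fe apfu = 0.36078 × 2.26360 = 0.817.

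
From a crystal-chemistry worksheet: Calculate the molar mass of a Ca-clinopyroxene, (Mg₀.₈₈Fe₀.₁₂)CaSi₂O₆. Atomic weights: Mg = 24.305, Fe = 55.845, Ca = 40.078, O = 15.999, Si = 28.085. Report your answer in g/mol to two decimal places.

M = 0.88*24.305 + 0.12*55.845 + 1*40.078 + 2*28.085 + 6*15.999

220.33 g/mol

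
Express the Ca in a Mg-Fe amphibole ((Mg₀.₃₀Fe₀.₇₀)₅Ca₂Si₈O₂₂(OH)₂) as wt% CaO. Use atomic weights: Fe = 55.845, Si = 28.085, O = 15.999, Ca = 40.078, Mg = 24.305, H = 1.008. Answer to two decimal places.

12.15 wt%

M((Mg₀.₃₀Fe₀.₇₀)₅Ca₂Si₈O₂₂(OH)₂) = 922.743 g/mol; M(CaO) = 56.077 g/mol.
Moles CaO per formula unit = 2 Ca ÷ 1 = 2.0000.
CaO fraction = (2.0000 × 56.077) / 922.743 = 112.154/922.743 = 0.1215.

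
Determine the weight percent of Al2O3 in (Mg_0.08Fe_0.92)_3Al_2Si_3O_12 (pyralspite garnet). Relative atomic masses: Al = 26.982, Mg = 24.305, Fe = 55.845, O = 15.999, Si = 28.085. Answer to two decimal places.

20.80 wt%

Molar mass of (Mg_0.08Fe_0.92)_3Al_2Si_3O_12 = 0.24*24.305 + 2.76*55.845 + 2*26.982 + 3*28.085 + 12*15.999 = 490.172 g/mol.
Each formula unit contains 2 Al, equivalent to 2/2 = 1.0000 mol Al2O3.
M(Al2O3) = 2×26.982 + 3×15.999 = 101.961 g/mol.
Mass of Al2O3 per formula unit = 1.0000 × 101.961 = 101.961 g.
Al2O3 wt% = 101.961 / 490.172 × 100 = 20.80%.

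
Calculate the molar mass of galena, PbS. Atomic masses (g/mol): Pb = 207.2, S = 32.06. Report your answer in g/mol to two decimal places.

239.26 g/mol

The formula mass is the sum 1·207.2 + 1·32.06.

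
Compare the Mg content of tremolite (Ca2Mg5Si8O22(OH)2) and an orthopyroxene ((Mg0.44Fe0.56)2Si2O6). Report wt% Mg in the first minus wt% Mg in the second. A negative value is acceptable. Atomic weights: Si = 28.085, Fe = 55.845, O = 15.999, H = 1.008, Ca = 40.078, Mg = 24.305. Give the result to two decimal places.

Mg in Ca2Mg5Si8O22(OH)2: molar mass 812.353 g/mol; 5×24.305 = 121.525 g → 14.96 wt%.
Mg in (Mg0.44Fe0.56)2Si2O6: molar mass 236.099 g/mol; 0.88×24.305 = 21.388 g → 9.06 wt%.
Difference = 14.96 − 9.06 = 5.90 percentage points.

5.90 percentage points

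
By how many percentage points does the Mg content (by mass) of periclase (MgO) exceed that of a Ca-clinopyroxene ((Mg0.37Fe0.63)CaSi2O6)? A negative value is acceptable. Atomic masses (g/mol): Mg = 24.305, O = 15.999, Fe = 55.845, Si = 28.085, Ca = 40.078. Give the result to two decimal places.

56.50 percentage points

M(MgO) = 40.304 g/mol, so wt% Mg = 24.305/40.304 × 100 = 60.30%.
M((Mg0.37Fe0.63)CaSi2O6) = 236.417 g/mol, so wt% Mg = 8.993/236.417 × 100 = 3.80%.
60.30 − 3.80 = 56.50 pp.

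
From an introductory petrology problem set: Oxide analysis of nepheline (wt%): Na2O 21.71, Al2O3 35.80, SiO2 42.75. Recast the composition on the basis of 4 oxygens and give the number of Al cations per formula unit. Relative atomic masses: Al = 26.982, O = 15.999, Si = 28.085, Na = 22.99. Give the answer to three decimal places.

Na2O (M=61.979): mol = 0.35028; Na = 0.70056, O = 0.35028.
Al2O3 (M=101.961): mol = 0.35111; Al = 0.70222, O = 1.05333.
SiO2 (M=60.083): mol = 0.71152; Si = 0.71152, O = 1.42304.
ΣO = 2.82665; factor = 4/ΣO = 1.41510.
Al apfu = 0.70222 × 1.41510 = 0.994.

0.994 Al apfu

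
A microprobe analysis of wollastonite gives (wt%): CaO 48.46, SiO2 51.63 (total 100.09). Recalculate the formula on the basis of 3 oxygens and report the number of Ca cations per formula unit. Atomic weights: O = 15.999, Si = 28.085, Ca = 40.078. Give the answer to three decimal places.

CaO (M=56.077): mol = 0.86417; Ca = 0.86417, O = 0.86417.
SiO2 (M=60.083): mol = 0.85931; Si = 0.85931, O = 1.71862.
ΣO = 2.58279; factor = 3/ΣO = 1.16153.
Ca apfu = 0.86417 × 1.16153 = 1.004.

1.004 Ca apfu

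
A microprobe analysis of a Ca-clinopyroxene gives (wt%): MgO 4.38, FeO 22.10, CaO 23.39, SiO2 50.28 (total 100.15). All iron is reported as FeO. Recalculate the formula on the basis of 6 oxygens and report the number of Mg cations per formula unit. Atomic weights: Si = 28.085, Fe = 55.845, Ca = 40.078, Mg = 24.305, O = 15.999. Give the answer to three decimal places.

0.260 Mg apfu

MgO (M=40.304): mol = 0.10867; Mg = 0.10867, O = 0.10867.
FeO (M=71.844): mol = 0.30761; Fe = 0.30761, O = 0.30761.
CaO (M=56.077): mol = 0.41711; Ca = 0.41711, O = 0.41711.
SiO2 (M=60.083): mol = 0.83684; Si = 0.83684, O = 1.67368.
ΣO = 2.50707; factor = 6/ΣO = 2.39323.
Mg apfu = 0.10867 × 2.39323 = 0.260.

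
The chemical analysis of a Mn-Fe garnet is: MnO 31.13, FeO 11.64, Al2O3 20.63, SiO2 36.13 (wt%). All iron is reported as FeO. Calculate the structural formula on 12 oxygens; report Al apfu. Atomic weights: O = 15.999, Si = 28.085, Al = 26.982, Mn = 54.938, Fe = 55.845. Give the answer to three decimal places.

2.014 Al apfu

MnO (M=70.937): mol = 0.43884; Mn = 0.43884, O = 0.43884.
FeO (M=71.844): mol = 0.16202; Fe = 0.16202, O = 0.16202.
Al2O3 (M=101.961): mol = 0.20233; Al = 0.40466, O = 0.60699.
SiO2 (M=60.083): mol = 0.60133; Si = 0.60133, O = 1.20266.
ΣO = 2.41051; factor = 12/ΣO = 4.97820.
Al apfu = 0.40466 × 4.97820 = 2.014.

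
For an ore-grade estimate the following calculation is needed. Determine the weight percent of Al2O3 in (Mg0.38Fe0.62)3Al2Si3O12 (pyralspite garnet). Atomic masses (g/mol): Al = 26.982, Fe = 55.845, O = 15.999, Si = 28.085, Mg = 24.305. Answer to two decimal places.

M((Mg0.38Fe0.62)3Al2Si3O12) = 461.786 g/mol; M(Al2O3) = 101.961 g/mol.
Moles Al2O3 per formula unit = 2 Al ÷ 2 = 1.0000.
Al2O3 fraction = (1.0000 × 101.961) / 461.786 = 101.961/461.786 = 0.2208.

22.08 wt%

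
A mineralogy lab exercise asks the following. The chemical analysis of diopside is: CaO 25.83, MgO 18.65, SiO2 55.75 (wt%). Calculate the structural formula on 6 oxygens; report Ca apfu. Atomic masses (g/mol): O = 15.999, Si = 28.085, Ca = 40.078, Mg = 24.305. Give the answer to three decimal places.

CaO (M=56.077): mol = 0.46062; Ca = 0.46062, O = 0.46062.
MgO (M=40.304): mol = 0.46273; Mg = 0.46273, O = 0.46273.
SiO2 (M=60.083): mol = 0.92788; Si = 0.92788, O = 1.85576.
ΣO = 2.77911; factor = 6/ΣO = 2.15896.
Ca apfu = 0.46062 × 2.15896 = 0.994.

0.994 Ca apfu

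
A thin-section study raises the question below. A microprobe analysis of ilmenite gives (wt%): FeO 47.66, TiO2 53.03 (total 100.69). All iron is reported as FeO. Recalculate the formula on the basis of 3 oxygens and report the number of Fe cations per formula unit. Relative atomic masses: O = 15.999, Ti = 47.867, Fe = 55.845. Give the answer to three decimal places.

FeO: 47.66/71.844 = 0.66338 mol → 0.66338 mol Fe, 0.66338 mol O.
TiO2: 53.03/79.865 = 0.66400 mol → 0.66400 mol Ti, 1.32800 mol O.
Total oxygen = 1.99138 mol. Normalization factor = 3/1.99138 = 1.50649.
Fe per 3 O = 0.66338 × 1.50649 = 0.999.

0.999 Fe apfu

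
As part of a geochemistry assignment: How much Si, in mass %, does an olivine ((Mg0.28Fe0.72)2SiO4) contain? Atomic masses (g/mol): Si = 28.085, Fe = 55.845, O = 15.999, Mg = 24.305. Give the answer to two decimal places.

M((Mg0.28Fe0.72)2SiO4) = 186.109 g/mol.
Si contributes 1 × 28.085 = 28.085 g per mole.
28.085/186.109 = 0.1509 → 15.09%.

15.09 mass %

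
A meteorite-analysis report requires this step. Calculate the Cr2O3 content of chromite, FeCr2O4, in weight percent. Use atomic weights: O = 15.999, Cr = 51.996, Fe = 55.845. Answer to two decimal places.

Formula mass = 223.833 g/mol.
2 Cr → 1.0000 mol Cr2O3 per formula unit; M(Cr2O3) = 151.989, so Cr2O3 mass = 151.989 g.
151.989/223.833 × 100 = 67.90 wt%.

67.90 wt%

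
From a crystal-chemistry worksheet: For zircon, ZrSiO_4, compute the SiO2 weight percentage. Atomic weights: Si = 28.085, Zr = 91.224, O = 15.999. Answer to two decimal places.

Formula mass = 183.305 g/mol.
1 Si → 1.0000 mol SiO2 per formula unit; M(SiO2) = 60.083, so SiO2 mass = 60.083 g.
60.083/183.305 × 100 = 32.78 wt%.

32.78 wt%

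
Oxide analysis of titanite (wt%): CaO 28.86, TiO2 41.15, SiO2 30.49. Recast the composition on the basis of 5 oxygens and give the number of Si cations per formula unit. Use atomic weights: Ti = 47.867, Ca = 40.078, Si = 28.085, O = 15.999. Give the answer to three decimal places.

0.991 Si apfu

CaO: 28.86/56.077 = 0.51465 mol → 0.51465 mol Ca, 0.51465 mol O.
TiO2: 41.15/79.865 = 0.51524 mol → 0.51524 mol Ti, 1.03048 mol O.
SiO2: 30.49/60.083 = 0.50746 mol → 0.50746 mol Si, 1.01492 mol O.
Total oxygen = 2.56005 mol. Normalization factor = 5/2.56005 = 1.95309.
Si per 5 O = 0.50746 × 1.95309 = 0.991.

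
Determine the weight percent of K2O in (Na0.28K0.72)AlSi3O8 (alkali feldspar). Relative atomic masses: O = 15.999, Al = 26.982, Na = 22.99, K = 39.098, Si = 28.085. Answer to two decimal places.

M((Na0.28K0.72)AlSi3O8) = 273.817 g/mol; M(K2O) = 94.195 g/mol.
Moles K2O per formula unit = 0.72 K ÷ 2 = 0.3600.
K2O fraction = (0.3600 × 94.195) / 273.817 = 33.910/273.817 = 0.1238.

12.38 wt%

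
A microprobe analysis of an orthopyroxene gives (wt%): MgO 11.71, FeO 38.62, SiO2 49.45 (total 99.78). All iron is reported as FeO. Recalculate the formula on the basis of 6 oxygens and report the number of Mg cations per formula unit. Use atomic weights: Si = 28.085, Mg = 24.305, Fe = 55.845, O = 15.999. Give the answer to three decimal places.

MgO (M=40.304): mol = 0.29054; Mg = 0.29054, O = 0.29054.
FeO (M=71.844): mol = 0.53755; Fe = 0.53755, O = 0.53755.
SiO2 (M=60.083): mol = 0.82303; Si = 0.82303, O = 1.64606.
ΣO = 2.47415; factor = 6/ΣO = 2.42508.
Mg apfu = 0.29054 × 2.42508 = 0.705.

0.705 Mg apfu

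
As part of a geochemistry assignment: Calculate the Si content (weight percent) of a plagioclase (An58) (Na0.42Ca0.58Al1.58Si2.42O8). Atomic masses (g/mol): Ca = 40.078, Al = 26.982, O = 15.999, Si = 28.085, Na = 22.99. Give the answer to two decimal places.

25.03 weight percent

Molar mass of Na0.42Ca0.58Al1.58Si2.42O8: 0.42×22.99 + 0.58×40.078 + 1.58×26.982 + 2.42×28.085 + 8×15.999 = 271.490 g/mol.
Mass of Si per formula unit: 2.42 × 28.085 = 67.966 g.
Weight fraction Si = 67.966 / 271.490 = 0.2503.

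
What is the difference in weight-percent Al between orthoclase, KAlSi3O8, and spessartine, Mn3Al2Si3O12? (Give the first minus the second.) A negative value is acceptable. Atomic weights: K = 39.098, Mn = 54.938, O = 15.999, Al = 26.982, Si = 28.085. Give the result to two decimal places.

First mineral: 26.982 g Al in 278.327 g formula = 9.69 wt% Al.
Second mineral: 53.964 g Al in 495.021 g formula = 10.90 wt% Al.
9.69% − 10.90% gives a difference of -1.21 percentage points.

-1.21 percentage points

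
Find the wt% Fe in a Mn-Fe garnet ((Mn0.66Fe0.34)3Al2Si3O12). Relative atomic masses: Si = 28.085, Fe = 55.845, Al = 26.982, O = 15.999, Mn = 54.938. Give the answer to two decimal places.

11.49 wt%

Molar mass of (Mn0.66Fe0.34)3Al2Si3O12: 1.98·54.938 + 1.02·55.845 + 2·26.982 + 3·28.085 + 12·15.999 = 495.946 g/mol.
Mass of Fe per formula unit: 1.02 × 55.845 = 56.962 g.
Weight fraction Fe = 56.962 / 495.946 = 0.1149.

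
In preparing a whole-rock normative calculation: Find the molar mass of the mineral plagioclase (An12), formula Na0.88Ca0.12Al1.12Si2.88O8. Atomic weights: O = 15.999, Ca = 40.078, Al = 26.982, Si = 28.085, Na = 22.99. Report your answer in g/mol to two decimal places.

264.14 g/mol

The formula mass is the sum 0.88×22.99 + 0.12×40.078 + 1.12×26.982 + 2.88×28.085 + 8×15.999.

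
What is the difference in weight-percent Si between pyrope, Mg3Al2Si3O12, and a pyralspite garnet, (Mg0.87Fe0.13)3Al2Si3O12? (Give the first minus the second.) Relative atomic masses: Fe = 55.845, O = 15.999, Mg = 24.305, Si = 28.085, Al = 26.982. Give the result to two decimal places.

0.62 percentage points

Si in Mg3Al2Si3O12: molar mass 403.122 g/mol; 3×28.085 = 84.255 g → 20.90 wt%.
Si in (Mg0.87Fe0.13)3Al2Si3O12: molar mass 415.423 g/mol; 3×28.085 = 84.255 g → 20.28 wt%.
Difference = 20.90 − 20.28 = 0.62 percentage points.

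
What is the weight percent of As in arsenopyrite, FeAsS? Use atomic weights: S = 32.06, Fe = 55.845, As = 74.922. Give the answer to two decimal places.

Molar mass of FeAsS: 1×55.845 + 1×74.922 + 1×32.06 = 162.827 g/mol.
Mass of As per formula unit: 1 × 74.922 = 74.922 g.
Weight fraction As = 74.922 / 162.827 = 0.4601.

46.01 mass %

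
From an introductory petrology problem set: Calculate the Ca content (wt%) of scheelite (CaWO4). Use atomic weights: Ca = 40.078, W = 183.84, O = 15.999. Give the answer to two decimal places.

13.92 wt%

M(CaWO4) = 287.914 g/mol.
Ca contributes 1 × 40.078 = 40.078 g per mole.
40.078/287.914 = 0.1392 → 13.92%.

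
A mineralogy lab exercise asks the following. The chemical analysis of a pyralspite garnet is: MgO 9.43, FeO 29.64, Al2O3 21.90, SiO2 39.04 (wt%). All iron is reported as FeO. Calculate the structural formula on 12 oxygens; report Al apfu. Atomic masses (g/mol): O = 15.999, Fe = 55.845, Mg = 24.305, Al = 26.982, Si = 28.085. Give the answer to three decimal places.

1.990 Al apfu

MgO: 9.43/40.304 = 0.23397 mol → 0.23397 mol Mg, 0.23397 mol O.
FeO: 29.64/71.844 = 0.41256 mol → 0.41256 mol Fe, 0.41256 mol O.
Al2O3: 21.90/101.961 = 0.21479 mol → 0.42958 mol Al, 0.64437 mol O.
SiO2: 39.04/60.083 = 0.64977 mol → 0.64977 mol Si, 1.29954 mol O.
Total oxygen = 2.59044 mol. Normalization factor = 12/2.59044 = 4.63242.
Al per 12 O = 0.42958 × 4.63242 = 1.990.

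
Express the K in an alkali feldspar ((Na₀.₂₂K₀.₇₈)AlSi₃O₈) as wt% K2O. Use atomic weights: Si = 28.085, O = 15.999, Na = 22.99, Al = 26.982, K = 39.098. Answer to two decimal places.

Molar mass of (Na₀.₂₂K₀.₇₈)AlSi₃O₈ = 0.22*22.99 + 0.78*39.098 + 1*26.982 + 3*28.085 + 8*15.999 = 274.783 g/mol.
Each formula unit contains 0.78 K, equivalent to 0.78/2 = 0.3900 mol K2O.
M(K2O) = 2×39.098 + 1×15.999 = 94.195 g/mol.
Mass of K2O per formula unit = 0.3900 × 94.195 = 36.736 g.
K2O wt% = 36.736 / 274.783 × 100 = 13.37%.

13.37 wt%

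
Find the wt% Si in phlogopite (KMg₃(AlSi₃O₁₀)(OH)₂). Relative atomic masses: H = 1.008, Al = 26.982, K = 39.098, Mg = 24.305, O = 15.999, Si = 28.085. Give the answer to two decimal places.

M(KMg₃(AlSi₃O₁₀)(OH)₂) = 417.254 g/mol.
Si contributes 3 × 28.085 = 84.255 g per mole.
84.255/417.254 = 0.2019 → 20.19%.

20.19 wt%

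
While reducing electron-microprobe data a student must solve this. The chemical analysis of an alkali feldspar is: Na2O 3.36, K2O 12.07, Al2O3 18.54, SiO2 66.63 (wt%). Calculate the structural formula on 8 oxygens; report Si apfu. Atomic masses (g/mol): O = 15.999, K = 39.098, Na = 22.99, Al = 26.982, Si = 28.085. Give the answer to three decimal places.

3.36 wt% Na2O ÷ 61.979 g/mol = 0.05421 mol, giving 0.10842 Na and 0.05421 O.
12.07 wt% K2O ÷ 94.195 g/mol = 0.12814 mol, giving 0.25628 K and 0.12814 O.
18.54 wt% Al2O3 ÷ 101.961 g/mol = 0.18183 mol, giving 0.36366 Al and 0.54549 O.
66.63 wt% SiO2 ÷ 60.083 g/mol = 1.10897 mol, giving 1.10897 Si and 2.21794 O.
Oxygen sums to 2.94578; scaling by 8/2.94578 = 2.71575 puts the formula on 8 O.
Si: 1.10897 × 2.71575 = 3.012 atoms per formula unit.

3.012 Si apfu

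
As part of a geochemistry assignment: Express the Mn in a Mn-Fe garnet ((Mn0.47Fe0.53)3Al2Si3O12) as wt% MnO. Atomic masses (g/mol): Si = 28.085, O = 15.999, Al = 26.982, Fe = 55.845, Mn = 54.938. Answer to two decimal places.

Formula mass = 496.463 g/mol.
1.41 Mn → 1.4100 mol MnO per formula unit; M(MnO) = 70.937, so MnO mass = 100.021 g.
100.021/496.463 × 100 = 20.15 wt%.

20.15 wt%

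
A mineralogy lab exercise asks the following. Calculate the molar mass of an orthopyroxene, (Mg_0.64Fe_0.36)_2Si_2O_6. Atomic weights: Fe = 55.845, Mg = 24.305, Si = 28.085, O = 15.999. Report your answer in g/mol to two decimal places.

223.48 g/mol

M = 1.28*24.305 + 0.72*55.845 + 2*28.085 + 6*15.999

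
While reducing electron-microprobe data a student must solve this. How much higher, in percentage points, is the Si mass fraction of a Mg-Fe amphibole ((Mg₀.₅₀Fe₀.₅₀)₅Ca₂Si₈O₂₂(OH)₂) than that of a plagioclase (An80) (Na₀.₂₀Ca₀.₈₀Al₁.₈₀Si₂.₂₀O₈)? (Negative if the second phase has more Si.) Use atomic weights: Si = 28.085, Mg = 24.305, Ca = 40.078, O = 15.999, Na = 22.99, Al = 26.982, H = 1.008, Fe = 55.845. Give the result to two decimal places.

2.74 percentage points

First mineral: 224.680 g Si in 891.203 g formula = 25.21 wt% Si.
Second mineral: 61.787 g Si in 275.007 g formula = 22.47 wt% Si.
25.21% − 22.47% gives a difference of 2.74 percentage points.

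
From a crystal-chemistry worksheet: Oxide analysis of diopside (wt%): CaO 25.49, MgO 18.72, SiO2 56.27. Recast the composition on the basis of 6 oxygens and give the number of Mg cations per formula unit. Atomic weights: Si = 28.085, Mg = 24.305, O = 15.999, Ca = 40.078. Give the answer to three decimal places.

CaO (M=56.077): mol = 0.45455; Ca = 0.45455, O = 0.45455.
MgO (M=40.304): mol = 0.46447; Mg = 0.46447, O = 0.46447.
SiO2 (M=60.083): mol = 0.93654; Si = 0.93654, O = 1.87308.
ΣO = 2.79210; factor = 6/ΣO = 2.14892.
Mg apfu = 0.46447 × 2.14892 = 0.998.

0.998 Mg apfu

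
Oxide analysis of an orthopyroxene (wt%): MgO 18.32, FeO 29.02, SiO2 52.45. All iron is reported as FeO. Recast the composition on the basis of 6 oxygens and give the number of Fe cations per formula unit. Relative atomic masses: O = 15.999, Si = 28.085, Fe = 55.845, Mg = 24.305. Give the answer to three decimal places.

MgO: 18.32/40.304 = 0.45455 mol → 0.45455 mol Mg, 0.45455 mol O.
FeO: 29.02/71.844 = 0.40393 mol → 0.40393 mol Fe, 0.40393 mol O.
SiO2: 52.45/60.083 = 0.87296 mol → 0.87296 mol Si, 1.74592 mol O.
Total oxygen = 2.60440 mol. Normalization factor = 6/2.60440 = 2.30379.
Fe per 6 O = 0.40393 × 2.30379 = 0.931.

0.931 Fe apfu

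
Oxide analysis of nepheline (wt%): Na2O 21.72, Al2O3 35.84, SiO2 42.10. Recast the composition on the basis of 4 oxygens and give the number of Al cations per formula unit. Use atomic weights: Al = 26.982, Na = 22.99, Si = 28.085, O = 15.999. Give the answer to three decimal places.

1.002 Al apfu

21.72 wt% Na2O ÷ 61.979 g/mol = 0.35044 mol, giving 0.70088 Na and 0.35044 O.
35.84 wt% Al2O3 ÷ 101.961 g/mol = 0.35151 mol, giving 0.70302 Al and 1.05453 O.
42.10 wt% SiO2 ÷ 60.083 g/mol = 0.70070 mol, giving 0.70070 Si and 1.40140 O.
Oxygen sums to 2.80637; scaling by 4/2.80637 = 1.42533 puts the formula on 4 O.
Al: 0.70302 × 1.42533 = 1.002 atoms per formula unit.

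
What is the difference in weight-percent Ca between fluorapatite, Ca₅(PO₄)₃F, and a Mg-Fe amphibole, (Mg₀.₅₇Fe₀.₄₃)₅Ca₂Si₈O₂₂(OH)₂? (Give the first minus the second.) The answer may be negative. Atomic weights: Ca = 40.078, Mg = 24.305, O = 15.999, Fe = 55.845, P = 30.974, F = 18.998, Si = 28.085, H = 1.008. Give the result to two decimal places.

First mineral: 200.390 g Ca in 504.298 g formula = 39.74 wt% Ca.
Second mineral: 80.156 g Ca in 880.164 g formula = 9.11 wt% Ca.
39.74% − 9.11% gives a difference of 30.63 percentage points.

30.63 percentage points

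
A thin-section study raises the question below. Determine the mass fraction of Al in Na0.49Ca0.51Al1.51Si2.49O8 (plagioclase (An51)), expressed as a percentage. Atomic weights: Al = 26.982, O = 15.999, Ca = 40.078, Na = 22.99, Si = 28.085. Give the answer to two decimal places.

M(Na0.49Ca0.51Al1.51Si2.49O8) = 270.371 g/mol.
Al contributes 1.51 × 26.982 = 40.743 g per mole.
40.743/270.371 = 0.1507 → 15.07%.

15.07 wt%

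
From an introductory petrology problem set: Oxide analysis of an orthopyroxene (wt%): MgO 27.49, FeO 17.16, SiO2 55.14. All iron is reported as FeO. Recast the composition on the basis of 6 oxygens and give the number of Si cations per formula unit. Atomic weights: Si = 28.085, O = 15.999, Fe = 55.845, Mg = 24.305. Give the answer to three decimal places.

MgO: 27.49/40.304 = 0.68207 mol → 0.68207 mol Mg, 0.68207 mol O.
FeO: 17.16/71.844 = 0.23885 mol → 0.23885 mol Fe, 0.23885 mol O.
SiO2: 55.14/60.083 = 0.91773 mol → 0.91773 mol Si, 1.83546 mol O.
Total oxygen = 2.75638 mol. Normalization factor = 6/2.75638 = 2.17677.
Si per 6 O = 0.91773 × 2.17677 = 1.998.

1.998 Si apfu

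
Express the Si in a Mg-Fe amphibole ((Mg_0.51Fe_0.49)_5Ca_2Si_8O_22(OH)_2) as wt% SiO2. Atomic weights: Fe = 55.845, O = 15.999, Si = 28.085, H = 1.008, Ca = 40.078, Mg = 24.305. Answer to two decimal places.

54.03 wt%

Formula mass = 889.626 g/mol.
8 Si → 8.0000 mol SiO2 per formula unit; M(SiO2) = 60.083, so SiO2 mass = 480.664 g.
480.664/889.626 × 100 = 54.03 wt%.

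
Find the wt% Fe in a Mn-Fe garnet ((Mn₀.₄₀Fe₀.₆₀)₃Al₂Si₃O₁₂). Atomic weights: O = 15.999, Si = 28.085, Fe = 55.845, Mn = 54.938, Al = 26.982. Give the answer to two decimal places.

Molar mass of (Mn₀.₄₀Fe₀.₆₀)₃Al₂Si₃O₁₂: 1.20×54.938 + 1.80×55.845 + 2×26.982 + 3×28.085 + 12×15.999 = 496.654 g/mol.
Mass of Fe per formula unit: 1.80 × 55.845 = 100.521 g.
Weight fraction Fe = 100.521 / 496.654 = 0.2024.

20.24 wt%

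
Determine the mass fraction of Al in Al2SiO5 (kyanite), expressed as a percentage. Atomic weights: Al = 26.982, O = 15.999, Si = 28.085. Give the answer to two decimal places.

33.30 wt%

M(Al2SiO5) = 162.044 g/mol.
Al contributes 2 × 26.982 = 53.964 g per mole.
53.964/162.044 = 0.3330 → 33.30%.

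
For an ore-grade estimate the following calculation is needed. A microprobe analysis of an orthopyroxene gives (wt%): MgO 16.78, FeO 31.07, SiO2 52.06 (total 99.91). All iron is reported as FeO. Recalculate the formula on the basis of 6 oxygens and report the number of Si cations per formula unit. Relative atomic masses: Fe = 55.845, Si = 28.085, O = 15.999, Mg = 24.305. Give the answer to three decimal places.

2.014 Si apfu

MgO (M=40.304): mol = 0.41634; Mg = 0.41634, O = 0.41634.
FeO (M=71.844): mol = 0.43246; Fe = 0.43246, O = 0.43246.
SiO2 (M=60.083): mol = 0.86647; Si = 0.86647, O = 1.73294.
ΣO = 2.58174; factor = 6/ΣO = 2.32401.
Si apfu = 0.86647 × 2.32401 = 2.014.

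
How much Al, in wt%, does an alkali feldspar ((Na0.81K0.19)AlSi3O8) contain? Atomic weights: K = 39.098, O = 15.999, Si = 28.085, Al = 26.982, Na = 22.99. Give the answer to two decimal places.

Formula mass = 0.81×22.99 + 0.19×39.098 + 1×26.982 + 3×28.085 + 8×15.999 = 265.280 g/mol, of which 26.982 g is Al.
So Al makes up 26.982/265.280 = 0.1017 of the mass, i.e. 10.17%.

10.17 wt%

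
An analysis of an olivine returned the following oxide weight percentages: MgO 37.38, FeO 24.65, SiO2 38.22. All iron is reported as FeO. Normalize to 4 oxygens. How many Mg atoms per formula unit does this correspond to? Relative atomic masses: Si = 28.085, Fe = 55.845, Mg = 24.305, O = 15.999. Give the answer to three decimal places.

MgO: 37.38/40.304 = 0.92745 mol → 0.92745 mol Mg, 0.92745 mol O.
FeO: 24.65/71.844 = 0.34310 mol → 0.34310 mol Fe, 0.34310 mol O.
SiO2: 38.22/60.083 = 0.63612 mol → 0.63612 mol Si, 1.27224 mol O.
Total oxygen = 2.54279 mol. Normalization factor = 4/2.54279 = 1.57308.
Mg per 4 O = 0.92745 × 1.57308 = 1.459.

1.459 Mg apfu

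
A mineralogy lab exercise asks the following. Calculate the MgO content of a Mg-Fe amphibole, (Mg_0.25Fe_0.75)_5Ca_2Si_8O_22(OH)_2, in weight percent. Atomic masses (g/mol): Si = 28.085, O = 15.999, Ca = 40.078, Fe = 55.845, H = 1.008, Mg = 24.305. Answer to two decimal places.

M((Mg_0.25Fe_0.75)_5Ca_2Si_8O_22(OH)_2) = 930.628 g/mol; M(MgO) = 40.304 g/mol.
Moles MgO per formula unit = 1.25 Mg ÷ 1 = 1.2500.
MgO fraction = (1.2500 × 40.304) / 930.628 = 50.380/930.628 = 0.0541.

5.41 wt%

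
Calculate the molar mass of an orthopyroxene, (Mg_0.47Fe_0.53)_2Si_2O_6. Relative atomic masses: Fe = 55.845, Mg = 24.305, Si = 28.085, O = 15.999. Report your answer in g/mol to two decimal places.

234.21 g/mol

The formula mass is the sum 0.94*24.305 + 1.06*55.845 + 2*28.085 + 6*15.999.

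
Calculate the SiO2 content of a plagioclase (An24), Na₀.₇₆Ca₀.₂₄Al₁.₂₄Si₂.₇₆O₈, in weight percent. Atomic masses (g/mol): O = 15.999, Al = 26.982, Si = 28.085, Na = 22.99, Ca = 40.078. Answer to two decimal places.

62.33 wt%

M(Na₀.₇₆Ca₀.₂₄Al₁.₂₄Si₂.₇₆O₈) = 266.055 g/mol; M(SiO2) = 60.083 g/mol.
Moles SiO2 per formula unit = 2.76 Si ÷ 1 = 2.7600.
SiO2 fraction = (2.7600 × 60.083) / 266.055 = 165.829/266.055 = 0.6233.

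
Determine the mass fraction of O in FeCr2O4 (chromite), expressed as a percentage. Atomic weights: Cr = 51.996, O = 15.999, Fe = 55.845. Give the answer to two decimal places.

28.59 wt%

M(FeCr2O4) = 223.833 g/mol.
O contributes 4 × 15.999 = 63.996 g per mole.
63.996/223.833 = 0.2859 → 28.59%.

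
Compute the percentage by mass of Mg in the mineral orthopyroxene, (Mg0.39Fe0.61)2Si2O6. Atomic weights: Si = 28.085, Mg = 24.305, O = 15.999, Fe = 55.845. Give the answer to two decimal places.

7.92 mass %

M((Mg0.39Fe0.61)2Si2O6) = 239.253 g/mol.
Mg contributes 0.78 × 24.305 = 18.958 g per mole.
18.958/239.253 = 0.0792 → 7.92%.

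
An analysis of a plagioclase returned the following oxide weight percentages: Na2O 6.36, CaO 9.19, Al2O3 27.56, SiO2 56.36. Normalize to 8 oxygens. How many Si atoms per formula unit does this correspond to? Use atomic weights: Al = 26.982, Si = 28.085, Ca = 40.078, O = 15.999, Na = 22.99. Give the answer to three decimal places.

2.541 Si apfu

Na2O (M=61.979): mol = 0.10262; Na = 0.20524, O = 0.10262.
CaO (M=56.077): mol = 0.16388; Ca = 0.16388, O = 0.16388.
Al2O3 (M=101.961): mol = 0.27030; Al = 0.54060, O = 0.81090.
SiO2 (M=60.083): mol = 0.93804; Si = 0.93804, O = 1.87608.
ΣO = 2.95348; factor = 8/ΣO = 2.70867.
Si apfu = 0.93804 × 2.70867 = 2.541.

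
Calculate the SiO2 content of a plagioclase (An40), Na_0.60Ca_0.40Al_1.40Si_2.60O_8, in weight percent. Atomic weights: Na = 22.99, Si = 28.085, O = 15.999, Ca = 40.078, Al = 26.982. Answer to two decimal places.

M(Na_0.60Ca_0.40Al_1.40Si_2.60O_8) = 268.613 g/mol; M(SiO2) = 60.083 g/mol.
Moles SiO2 per formula unit = 2.60 Si ÷ 1 = 2.6000.
SiO2 fraction = (2.6000 × 60.083) / 268.613 = 156.216/268.613 = 0.5816.

58.16 wt%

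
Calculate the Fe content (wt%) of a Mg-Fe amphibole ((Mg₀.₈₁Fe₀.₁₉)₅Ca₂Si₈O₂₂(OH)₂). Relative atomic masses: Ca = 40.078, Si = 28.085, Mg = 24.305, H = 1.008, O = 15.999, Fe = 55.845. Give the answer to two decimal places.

M((Mg₀.₈₁Fe₀.₁₉)₅Ca₂Si₈O₂₂(OH)₂) = 842.316 g/mol.
Fe contributes 0.95 × 55.845 = 53.053 g per mole.
53.053/842.316 = 0.0630 → 6.30%.

6.30 wt%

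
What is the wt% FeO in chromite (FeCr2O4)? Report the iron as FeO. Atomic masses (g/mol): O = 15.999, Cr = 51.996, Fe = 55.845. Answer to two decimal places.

32.10 wt%

Formula mass = 223.833 g/mol.
1 Fe → 1.0000 mol FeO per formula unit; M(FeO) = 71.844, so FeO mass = 71.844 g.
71.844/223.833 × 100 = 32.10 wt%.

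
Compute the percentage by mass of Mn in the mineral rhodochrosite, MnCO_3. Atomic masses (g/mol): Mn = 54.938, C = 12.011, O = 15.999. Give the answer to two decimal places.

47.79 weight percent

Formula mass = 1×54.938 + 1×12.011 + 3×15.999 = 114.946 g/mol, of which 54.938 g is Mn.
So Mn makes up 54.938/114.946 = 0.4779 of the mass, i.e. 47.79%.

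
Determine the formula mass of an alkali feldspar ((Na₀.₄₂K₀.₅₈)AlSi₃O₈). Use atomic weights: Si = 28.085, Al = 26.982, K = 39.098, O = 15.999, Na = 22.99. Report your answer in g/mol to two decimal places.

271.56 g/mol

M = 0.42×22.99 + 0.58×39.098 + 1×26.982 + 3×28.085 + 8×15.999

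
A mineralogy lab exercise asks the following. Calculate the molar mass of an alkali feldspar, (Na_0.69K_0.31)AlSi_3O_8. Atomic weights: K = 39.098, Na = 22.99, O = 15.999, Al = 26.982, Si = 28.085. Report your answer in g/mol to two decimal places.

267.21 g/mol

The formula mass is the sum 0.69·22.99 + 0.31·39.098 + 1·26.982 + 3·28.085 + 8·15.999.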